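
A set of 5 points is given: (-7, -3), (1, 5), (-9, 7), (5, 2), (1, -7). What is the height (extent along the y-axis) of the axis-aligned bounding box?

14

max y = 7, min y = -7, so height = 14.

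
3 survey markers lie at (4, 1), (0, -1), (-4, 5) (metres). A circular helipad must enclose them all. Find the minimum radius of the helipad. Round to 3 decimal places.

Call the three points A, B, C in the order given.
Side lengths²: AB² = 20, AC² = 80, BC² = 52.
Since AC² = 80 ≥ 52 + 20 = 72, the angle opposite AC is not acute, so the smallest enclosing circle has AC as diameter.
Centre = midpoint of AC = (0, 3), r² = 80/4 = 20.
r = √20 ≈ 4.472.

4.472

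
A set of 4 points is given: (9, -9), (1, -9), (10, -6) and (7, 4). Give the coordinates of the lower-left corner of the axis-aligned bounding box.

(1, -9)

x-range [1, 10], y-range [-9, 4].
The lower-left corner is (1, -9).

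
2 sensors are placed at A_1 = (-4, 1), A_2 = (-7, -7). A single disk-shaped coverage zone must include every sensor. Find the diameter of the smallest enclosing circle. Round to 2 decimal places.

8.54

The smallest circle enclosing two points has them as diameter endpoints.
Centre = midpoint = (-5.5, -3); r² = |A_1A_2|²/4 = 73/4 = 18.25.
Diameter = 2r = 2√(18.25) ≈ 8.54.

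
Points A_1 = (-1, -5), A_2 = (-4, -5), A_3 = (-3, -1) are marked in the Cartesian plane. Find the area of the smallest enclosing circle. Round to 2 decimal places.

Side lengths²: A_1A_2² = 9, A_1A_3² = 20, A_2A_3² = 17.
Since A_1A_3² = 20 < 17 + 9 = 26, the triangle is acute, so the smallest enclosing circle is the circumcircle.
Circumcentre = (-2.5, -3.25), r² = 5.3125.
Area = π·r² = π·5.3125 ≈ 16.69.

16.69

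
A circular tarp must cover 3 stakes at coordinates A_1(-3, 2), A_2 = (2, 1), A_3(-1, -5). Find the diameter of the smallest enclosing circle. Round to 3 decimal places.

Side lengths²: A_1A_2² = 26, A_1A_3² = 53, A_2A_3² = 45.
Since A_1A_3² = 53 < 45 + 26 = 71, the triangle is acute, so the smallest enclosing circle is the circumcircle.
Circumcentre = (-23/22, -27/22), r² = 3445/242.
Diameter = 2r = 2√(3445/242) ≈ 7.546.

7.546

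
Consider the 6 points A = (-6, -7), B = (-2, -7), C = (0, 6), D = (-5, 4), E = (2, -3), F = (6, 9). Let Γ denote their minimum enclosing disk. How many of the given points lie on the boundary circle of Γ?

2

A smallest enclosing disk is always determined by at most three of the input points on its boundary.
The farthest pair is A–F with squared distance 400. The circle on this segment as diameter has centre (0, 1) and r² = 400/4 = 100.
Check B: distance² to centre = 68 ≤ 100, so it lies inside.
All remaining points lie in this disk, and no smaller disk contains both endpoints, so this is the minimum enclosing circle.
The points at distance exactly r from the centre are A, F — 2 points.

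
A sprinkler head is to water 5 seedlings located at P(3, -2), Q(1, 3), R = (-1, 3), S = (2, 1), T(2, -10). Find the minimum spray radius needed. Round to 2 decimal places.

6.67

A smallest enclosing disk is always determined by at most three of the input points on its boundary.
The farthest pair is R–T with squared distance 178. The circle on this segment as diameter has centre (0.5, -3.5) and r² = 178/4 = 44.5.
Check P: distance² to centre = 8.5 ≤ 44.5, so it lies inside.
All remaining points lie in this disk, and no smaller disk contains both endpoints, so this is the minimum enclosing circle.
r = √(44.5) ≈ 6.67.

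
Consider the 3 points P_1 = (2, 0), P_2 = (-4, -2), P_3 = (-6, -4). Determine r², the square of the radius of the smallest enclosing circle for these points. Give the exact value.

20

Side lengths²: P_1P_2² = 40, P_1P_3² = 80, P_2P_3² = 8.
Since P_1P_3² = 80 ≥ 40 + 8 = 48, the angle opposite P_1P_3 is not acute, so the smallest enclosing circle has P_1P_3 as diameter.
Centre = midpoint of P_1P_3 = (-2, -2), r² = 80/4 = 20.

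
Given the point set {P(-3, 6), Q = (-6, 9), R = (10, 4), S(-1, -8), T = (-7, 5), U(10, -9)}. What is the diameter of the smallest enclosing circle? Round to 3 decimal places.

24.083

By Welzl's lemma the MEC is supported by two points (diametrically opposite) or three points (on a circumcircle).
The farthest pair is Q–U with squared distance 580. The circle on this segment as diameter has centre (2, 0) and r² = 580/4 = 145.
Check P: distance² to centre = 61 ≤ 145, so it lies inside.
All remaining points lie in this disk, and no smaller disk contains both endpoints, so this is the minimum enclosing circle.
Diameter = 2r = 2√145 ≈ 24.083.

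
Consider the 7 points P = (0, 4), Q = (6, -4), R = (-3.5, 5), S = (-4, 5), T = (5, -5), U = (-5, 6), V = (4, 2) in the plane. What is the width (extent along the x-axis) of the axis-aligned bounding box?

max x = 6, min x = -5, so width = 11.

11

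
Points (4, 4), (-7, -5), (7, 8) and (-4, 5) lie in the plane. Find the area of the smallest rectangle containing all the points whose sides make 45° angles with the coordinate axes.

121.5

In coordinates u = x + y, v = x − y the rectangle is axis-aligned; the map (x,y)→(u,v) scales areas by 2.
u-values: 8, -12, 15, 1; range = 15 − (-12) = 27.
v-values: 0, -2, -1, -9; range = 0 − (-9) = 9.
Area = (27 × 9) / 2 = 121.5.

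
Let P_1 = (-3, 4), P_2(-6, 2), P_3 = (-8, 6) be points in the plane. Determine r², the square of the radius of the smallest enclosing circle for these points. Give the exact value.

Side lengths²: P_1P_2² = 13, P_1P_3² = 29, P_2P_3² = 20.
Since P_1P_3² = 29 < 20 + 13 = 33, the triangle is acute, so the smallest enclosing circle is the circumcircle.
Circumcentre = (-5.625, 4.6875), r² = 7.36328125.

7.36328125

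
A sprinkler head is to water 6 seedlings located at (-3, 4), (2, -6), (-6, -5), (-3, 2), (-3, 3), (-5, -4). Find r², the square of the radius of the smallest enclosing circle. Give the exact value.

32.5

By Welzl's lemma the MEC is supported by two points (diametrically opposite) or three points (on a circumcircle).
The minimum enclosing circle is determined by three boundary points: (-3, 4), (2, -6), (-6, -5).
Their circumcentre is (-1.5, -1.5) with r² = 32.5.
The farthest remaining point (-3, 3) is at distance² 22.5 ≤ 32.5.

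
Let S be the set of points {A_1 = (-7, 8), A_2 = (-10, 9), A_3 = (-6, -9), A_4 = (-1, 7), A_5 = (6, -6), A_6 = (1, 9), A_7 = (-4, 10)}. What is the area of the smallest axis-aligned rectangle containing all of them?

x ranges over [-10, 6], width 16.
y ranges over [-9, 10], height 19.
Area = 16 × 19 = 304.

304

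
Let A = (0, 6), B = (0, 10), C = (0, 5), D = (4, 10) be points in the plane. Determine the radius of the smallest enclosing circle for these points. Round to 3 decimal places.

The minimum enclosing circle of a finite set is fixed by two of the points (as a diameter) or three (as a circumcircle).
The farthest pair is C–D with squared distance 41. The circle on this segment as diameter has centre (2, 7.5) and r² = 41/4 = 10.25.
Check A: distance² to centre = 6.25 ≤ 10.25, so it lies inside.
All remaining points lie in this disk, and no smaller disk contains both endpoints, so this is the minimum enclosing circle.
r = √(10.25) ≈ 3.202.

3.202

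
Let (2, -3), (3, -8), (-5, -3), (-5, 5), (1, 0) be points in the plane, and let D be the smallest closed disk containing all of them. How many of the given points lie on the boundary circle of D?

2

By Welzl's lemma the MEC is supported by two points (diametrically opposite) or three points (on a circumcircle).
The farthest pair is (3, -8)–(-5, 5) with squared distance 233. The circle on this segment as diameter has centre (-1, -1.5) and r² = 233/4 = 58.25.
Check (2, -3): distance² to centre = 11.25 ≤ 58.25, so it lies inside.
All remaining points lie in this disk, and no smaller disk contains both endpoints, so this is the minimum enclosing circle.
The points at distance exactly r from the centre are (3, -8), (-5, 5) — 2 points.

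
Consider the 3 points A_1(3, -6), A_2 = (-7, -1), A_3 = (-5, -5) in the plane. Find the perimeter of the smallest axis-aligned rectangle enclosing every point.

Width = max x − min x = 3 − (-7) = 10.
Height = max y − min y = -1 − (-6) = 5.
Perimeter = 2(10 + 5) = 30.

30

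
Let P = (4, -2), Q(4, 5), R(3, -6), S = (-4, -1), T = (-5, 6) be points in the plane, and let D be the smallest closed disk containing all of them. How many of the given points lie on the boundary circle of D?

2

The farthest pair is R–T with squared distance 208. The circle on this segment as diameter has centre (-1, 0) and r² = 208/4 = 52.
Check P: distance² to centre = 29 ≤ 52, so it lies inside.
All remaining points lie in this disk, and no smaller disk contains both endpoints, so this is the minimum enclosing circle.
The points at distance exactly r from the centre are R, T — 2 points.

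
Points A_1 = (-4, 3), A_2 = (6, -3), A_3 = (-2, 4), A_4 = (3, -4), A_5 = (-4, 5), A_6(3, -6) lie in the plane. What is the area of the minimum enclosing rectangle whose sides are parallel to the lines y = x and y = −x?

54

In coordinates u = x + y, v = x − y the rectangle is axis-aligned; the map (x,y)→(u,v) scales areas by 2.
u-values: -1, 3, 2, -1, 1, -3; range = 3 − (-3) = 6.
v-values: -7, 9, -6, 7, -9, 9; range = 9 − (-9) = 18.
Area = (6 × 18) / 2 = 54.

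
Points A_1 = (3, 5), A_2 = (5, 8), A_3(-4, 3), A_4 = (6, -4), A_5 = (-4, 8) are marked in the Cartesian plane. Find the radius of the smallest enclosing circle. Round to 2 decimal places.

The farthest pair is A_4–A_5 with squared distance 244. The circle on this segment as diameter has centre (1, 2) and r² = 244/4 = 61.
Check A_1: distance² to centre = 13 ≤ 61, so it lies inside.
All remaining points lie in this disk, and no smaller disk contains both endpoints, so this is the minimum enclosing circle.
r = √61 ≈ 7.81.

7.81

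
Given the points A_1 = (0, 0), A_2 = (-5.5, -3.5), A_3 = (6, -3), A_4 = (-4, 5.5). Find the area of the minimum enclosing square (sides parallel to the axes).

The bounding box has width 11.5 and height 9.
An axis-aligned square enclosing the set must have side ≥ max(width, height).
So the minimum side is max(11.5, 9) = 11.5.
Area = 11.5² = 132.25.

132.25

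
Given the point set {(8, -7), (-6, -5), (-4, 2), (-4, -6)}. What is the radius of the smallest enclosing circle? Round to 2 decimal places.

7.57

The minimum enclosing circle of a finite set is fixed by two of the points (as a diameter) or three (as a circumcircle).
The minimum enclosing circle is determined by three boundary points: (8, -7), (-6, -5), (-4, 2).
Their circumcentre is (47/34, -113/34) with r² = 33125/578.
The farthest remaining point (-4, -6) is at distance² 20885/578 ≤ 33125/578.
r = √(33125/578) ≈ 7.57.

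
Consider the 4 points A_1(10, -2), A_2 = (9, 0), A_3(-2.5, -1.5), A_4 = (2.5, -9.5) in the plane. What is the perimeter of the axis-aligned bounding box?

44

Width = max x − min x = 10 − (-2.5) = 12.5.
Height = max y − min y = 0 − (-9.5) = 9.5.
Perimeter = 2(12.5 + 9.5) = 44.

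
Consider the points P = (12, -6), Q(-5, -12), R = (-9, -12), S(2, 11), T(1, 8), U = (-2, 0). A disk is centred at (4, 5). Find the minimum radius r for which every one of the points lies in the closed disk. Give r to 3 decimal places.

21.401

The required radius is the distance from (4, 5) to the farthest point.
Squared distances: 185, 370, 458, 40, 18, 61.
Maximum is 458, attained at R.
r = √458 ≈ 21.401.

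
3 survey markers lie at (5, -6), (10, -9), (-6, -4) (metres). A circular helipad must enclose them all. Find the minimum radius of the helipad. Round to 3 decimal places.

Call the three points A, B, C in the order given.
Side lengths²: AB² = 34, AC² = 125, BC² = 281.
Since BC² = 281 ≥ 125 + 34 = 159, the angle opposite BC is not acute, so the smallest enclosing circle has BC as diameter.
Centre = midpoint of BC = (2, -6.5), r² = 281/4 = 70.25.
r = √(70.25) ≈ 8.382.

8.382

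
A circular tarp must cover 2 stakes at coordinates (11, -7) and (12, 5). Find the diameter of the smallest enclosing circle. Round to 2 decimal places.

12.04

The smallest circle enclosing two points has them as diameter endpoints.
Centre = midpoint = (11.5, -1); r² = |(11, -7)−(12, 5)|²/4 = 145/4 = 36.25.
Diameter = 2r = 2√(36.25) ≈ 12.04.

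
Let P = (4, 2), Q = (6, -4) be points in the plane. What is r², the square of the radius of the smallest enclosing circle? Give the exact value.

10

The smallest circle enclosing two points has them as diameter endpoints.
Centre = midpoint = (5, -1); r² = |PQ|²/4 = 40/4 = 10.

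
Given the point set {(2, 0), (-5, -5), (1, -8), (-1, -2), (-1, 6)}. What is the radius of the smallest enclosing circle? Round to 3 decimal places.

A smallest enclosing disk is always determined by at most three of the input points on its boundary.
The farthest pair is (1, -8)–(-1, 6) with squared distance 200. The circle on this segment as diameter has centre (0, -1) and r² = 200/4 = 50.
Check (2, 0): distance² to centre = 5 ≤ 50, so it lies inside.
All remaining points lie in this disk, and no smaller disk contains both endpoints, so this is the minimum enclosing circle.
r = √50 ≈ 7.071.

7.071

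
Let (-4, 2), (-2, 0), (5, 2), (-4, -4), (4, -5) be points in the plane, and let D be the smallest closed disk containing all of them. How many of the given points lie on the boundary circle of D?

3

By Welzl's lemma the MEC is supported by two points (diametrically opposite) or three points (on a circumcircle).
The farthest pair is (5, 2)–(-4, -4) with squared distance 117. The circle on this segment as diameter has centre (0.5, -1) and r² = 117/4 = 29.25.
Check (-4, 2): distance² to centre = 29.25 ≤ 29.25, so it lies inside.
All remaining points lie in this disk, and no smaller disk contains both endpoints, so this is the minimum enclosing circle.
The points at distance exactly r from the centre are (-4, 2), (5, 2), (-4, -4) — 3 points.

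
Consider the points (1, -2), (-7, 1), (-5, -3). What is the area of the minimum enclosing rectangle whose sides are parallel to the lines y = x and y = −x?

38.5

In coordinates u = x + y, v = x − y the rectangle is axis-aligned; the map (x,y)→(u,v) scales areas by 2.
u-values: -1, -6, -8; range = -1 − (-8) = 7.
v-values: 3, -8, -2; range = 3 − (-8) = 11.
Area = (7 × 11) / 2 = 38.5.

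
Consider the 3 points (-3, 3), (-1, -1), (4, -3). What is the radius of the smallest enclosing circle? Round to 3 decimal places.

4.610

Call the three points A, B, C in the order given.
Side lengths²: AB² = 20, AC² = 85, BC² = 29.
Since AC² = 85 ≥ 29 + 20 = 49, the angle opposite AC is not acute, so the smallest enclosing circle has AC as diameter.
Centre = midpoint of AC = (0.5, 0), r² = 85/4 = 21.25.
r = √(21.25) ≈ 4.610.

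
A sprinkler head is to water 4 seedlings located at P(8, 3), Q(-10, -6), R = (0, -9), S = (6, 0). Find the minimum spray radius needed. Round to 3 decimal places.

The farthest pair is P–Q with squared distance 405. The circle on this segment as diameter has centre (-1, -1.5) and r² = 405/4 = 101.25.
Check R: distance² to centre = 57.25 ≤ 101.25, so it lies inside.
All remaining points lie in this disk, and no smaller disk contains both endpoints, so this is the minimum enclosing circle.
r = √(101.25) ≈ 10.062.

10.062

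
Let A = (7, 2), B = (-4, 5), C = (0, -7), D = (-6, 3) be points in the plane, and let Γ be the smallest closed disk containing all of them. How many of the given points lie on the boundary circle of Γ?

3

By Welzl's lemma the MEC is supported by two points (diametrically opposite) or three points (on a circumcircle).
The minimum enclosing circle is determined by three boundary points: A, C, D.
Their circumcentre is (19/62, -1/62) with r² = 93925/1922.
The farthest remaining point B is at distance² 84005/1922 ≤ 93925/1922.
The points at distance exactly r from the centre are A, C, D — 3 points.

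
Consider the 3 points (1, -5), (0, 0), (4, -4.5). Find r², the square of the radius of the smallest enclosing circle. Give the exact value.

9.0625

Call the three points A, B, C in the order given.
Side lengths²: AB² = 26, AC² = 9.25, BC² = 36.25.
Since BC² = 36.25 ≥ 26 + 9.25 = 35.25, the angle opposite BC is not acute, so the smallest enclosing circle has BC as diameter.
Centre = midpoint of BC = (2, -2.25), r² = 36.25/4 = 9.0625.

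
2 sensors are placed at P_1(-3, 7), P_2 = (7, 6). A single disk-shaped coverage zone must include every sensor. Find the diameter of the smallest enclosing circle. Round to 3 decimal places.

The smallest circle enclosing two points has them as diameter endpoints.
Centre = midpoint = (2, 6.5); r² = |P_1P_2|²/4 = 101/4 = 25.25.
Diameter = 2r = 2√(25.25) ≈ 10.050.

10.050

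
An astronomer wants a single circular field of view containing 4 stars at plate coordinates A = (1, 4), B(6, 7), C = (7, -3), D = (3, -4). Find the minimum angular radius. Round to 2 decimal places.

5.70

The minimum enclosing circle of a finite set is fixed by two of the points (as a diameter) or three (as a circumcircle).
The farthest pair is B–D with squared distance 130. The circle on this segment as diameter has centre (4.5, 1.5) and r² = 130/4 = 32.5.
Check A: distance² to centre = 18.5 ≤ 32.5, so it lies inside.
All remaining points lie in this disk, and no smaller disk contains both endpoints, so this is the minimum enclosing circle.
r = √(32.5) ≈ 5.70.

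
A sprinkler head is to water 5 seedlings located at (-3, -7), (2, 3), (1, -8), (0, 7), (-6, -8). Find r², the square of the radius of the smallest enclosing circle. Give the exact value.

By Welzl's lemma the MEC is supported by two points (diametrically opposite) or three points (on a circumcircle).
The minimum enclosing circle is determined by three boundary points: (1, -8), (0, 7), (-6, -8).
Their circumcentre is (-2.5, -0.7) with r² = 65.54.
The farthest remaining point (-3, -7) is at distance² 39.94 ≤ 65.54.

65.54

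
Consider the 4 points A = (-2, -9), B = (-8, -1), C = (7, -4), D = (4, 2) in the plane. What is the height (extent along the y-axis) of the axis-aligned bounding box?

11

max y = 2, min y = -9, so height = 11.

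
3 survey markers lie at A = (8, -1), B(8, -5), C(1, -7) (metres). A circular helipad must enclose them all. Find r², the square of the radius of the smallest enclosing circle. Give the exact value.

Side lengths²: AB² = 16, AC² = 85, BC² = 53.
Since AC² = 85 ≥ 53 + 16 = 69, the angle opposite AC is not acute, so the smallest enclosing circle has AC as diameter.
Centre = midpoint of AC = (4.5, -4), r² = 85/4 = 21.25.

21.25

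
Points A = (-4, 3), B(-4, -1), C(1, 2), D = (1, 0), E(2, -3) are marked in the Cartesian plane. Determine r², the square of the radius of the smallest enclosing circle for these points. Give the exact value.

A smallest enclosing disk is always determined by at most three of the input points on its boundary.
The farthest pair is A–E with squared distance 72. The circle on this segment as diameter has centre (-1, 0) and r² = 72/4 = 18.
Check B: distance² to centre = 10 ≤ 18, so it lies inside.
All remaining points lie in this disk, and no smaller disk contains both endpoints, so this is the minimum enclosing circle.

18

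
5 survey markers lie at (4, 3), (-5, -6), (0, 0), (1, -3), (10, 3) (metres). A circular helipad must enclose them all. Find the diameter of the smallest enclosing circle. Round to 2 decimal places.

17.49

The farthest pair is (-5, -6)–(10, 3) with squared distance 306. The circle on this segment as diameter has centre (2.5, -1.5) and r² = 306/4 = 76.5.
Check (4, 3): distance² to centre = 22.5 ≤ 76.5, so it lies inside.
All remaining points lie in this disk, and no smaller disk contains both endpoints, so this is the minimum enclosing circle.
Diameter = 2r = 2√(76.5) ≈ 17.49.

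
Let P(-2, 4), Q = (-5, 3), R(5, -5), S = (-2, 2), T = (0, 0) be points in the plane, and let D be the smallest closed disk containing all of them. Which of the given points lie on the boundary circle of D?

Q, R

By Welzl's lemma the MEC is supported by two points (diametrically opposite) or three points (on a circumcircle).
The farthest pair is Q–R with squared distance 164. The circle on this segment as diameter has centre (0, -1) and r² = 164/4 = 41.
Check P: distance² to centre = 29 ≤ 41, so it lies inside.
All remaining points lie in this disk, and no smaller disk contains both endpoints, so this is the minimum enclosing circle.
The points at distance exactly r from the centre are Q, R — 2 points.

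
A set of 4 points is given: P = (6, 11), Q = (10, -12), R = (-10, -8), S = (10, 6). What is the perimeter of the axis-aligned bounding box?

86

Width = max x − min x = 10 − (-10) = 20.
Height = max y − min y = 11 − (-12) = 23.
Perimeter = 2(20 + 23) = 86.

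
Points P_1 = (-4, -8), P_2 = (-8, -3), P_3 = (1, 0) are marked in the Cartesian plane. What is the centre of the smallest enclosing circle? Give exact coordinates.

(-113/38, -117/38)

Side lengths²: P_1P_2² = 41, P_1P_3² = 89, P_2P_3² = 90.
Since P_2P_3² = 90 < 89 + 41 = 130, the triangle is acute, so the smallest enclosing circle is the circumcircle.
Circumcentre = (-113/38, -117/38), r² = 18245/722.
Centre = (-113/38, -117/38).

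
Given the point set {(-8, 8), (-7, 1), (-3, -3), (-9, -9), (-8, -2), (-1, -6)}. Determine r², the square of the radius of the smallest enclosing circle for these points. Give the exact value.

52925/722

The minimum enclosing circle is determined by three boundary points: (-8, 8), (-9, -9), (-1, -6).
Their circumcentre is (-289/38, -21/38) with r² = 52925/722.
The farthest remaining point (-3, -3) is at distance² 19637/722 ≤ 52925/722.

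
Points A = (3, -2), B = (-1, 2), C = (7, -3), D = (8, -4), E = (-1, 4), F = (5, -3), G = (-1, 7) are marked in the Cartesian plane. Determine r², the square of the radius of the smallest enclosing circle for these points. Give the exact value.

50.5

By Welzl's lemma the MEC is supported by two points (diametrically opposite) or three points (on a circumcircle).
The farthest pair is D–G with squared distance 202. The circle on this segment as diameter has centre (3.5, 1.5) and r² = 202/4 = 50.5.
Check A: distance² to centre = 12.5 ≤ 50.5, so it lies inside.
All remaining points lie in this disk, and no smaller disk contains both endpoints, so this is the minimum enclosing circle.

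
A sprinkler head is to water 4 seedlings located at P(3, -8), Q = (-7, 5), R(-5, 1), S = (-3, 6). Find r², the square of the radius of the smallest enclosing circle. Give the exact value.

A smallest enclosing disk is always determined by at most three of the input points on its boundary.
The farthest pair is P–Q with squared distance 269. The circle on this segment as diameter has centre (-2, -1.5) and r² = 269/4 = 67.25.
Check R: distance² to centre = 15.25 ≤ 67.25, so it lies inside.
All remaining points lie in this disk, and no smaller disk contains both endpoints, so this is the minimum enclosing circle.

67.25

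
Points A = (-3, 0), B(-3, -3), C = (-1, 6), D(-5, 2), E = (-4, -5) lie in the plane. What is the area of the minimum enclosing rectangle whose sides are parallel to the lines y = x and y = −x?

56

In coordinates u = x + y, v = x − y the rectangle is axis-aligned; the map (x,y)→(u,v) scales areas by 2.
u-values: -3, -6, 5, -3, -9; range = 5 − (-9) = 14.
v-values: -3, 0, -7, -7, 1; range = 1 − (-7) = 8.
Area = (14 × 8) / 2 = 56.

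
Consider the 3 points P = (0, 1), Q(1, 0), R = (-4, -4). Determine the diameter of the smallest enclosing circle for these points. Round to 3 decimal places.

6.443

Side lengths²: PQ² = 2, PR² = 41, QR² = 41.
Since QR² = 41 < 41 + 2 = 43, the triangle is acute, so the smallest enclosing circle is the circumcircle.
Circumcentre = (-31/18, -31/18), r² = 1681/162.
Diameter = 2r = 2√(1681/162) ≈ 6.443.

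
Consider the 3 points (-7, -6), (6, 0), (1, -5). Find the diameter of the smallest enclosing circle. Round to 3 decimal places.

14.318

Call the three points A, B, C in the order given.
Side lengths²: AB² = 205, AC² = 65, BC² = 50.
Since AB² = 205 ≥ 65 + 50 = 115, the angle opposite AB is not acute, so the smallest enclosing circle has AB as diameter.
Centre = midpoint of AB = (-0.5, -3), r² = 205/4 = 51.25.
Diameter = 2r = 2√(51.25) ≈ 14.318.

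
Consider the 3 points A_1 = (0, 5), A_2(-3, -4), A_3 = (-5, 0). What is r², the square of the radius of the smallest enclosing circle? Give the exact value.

22.5

Side lengths²: A_1A_2² = 90, A_1A_3² = 50, A_2A_3² = 20.
Since A_1A_2² = 90 ≥ 50 + 20 = 70, the angle opposite A_1A_2 is not acute, so the smallest enclosing circle has A_1A_2 as diameter.
Centre = midpoint of A_1A_2 = (-1.5, 0.5), r² = 90/4 = 22.5.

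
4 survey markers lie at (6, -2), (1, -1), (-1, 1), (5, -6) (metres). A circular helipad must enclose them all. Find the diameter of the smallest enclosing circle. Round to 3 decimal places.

The farthest pair is (-1, 1)–(5, -6) with squared distance 85. The circle on this segment as diameter has centre (2, -2.5) and r² = 85/4 = 21.25.
Check (6, -2): distance² to centre = 16.25 ≤ 21.25, so it lies inside.
All remaining points lie in this disk, and no smaller disk contains both endpoints, so this is the minimum enclosing circle.
Diameter = 2r = 2√(21.25) ≈ 9.220.

9.220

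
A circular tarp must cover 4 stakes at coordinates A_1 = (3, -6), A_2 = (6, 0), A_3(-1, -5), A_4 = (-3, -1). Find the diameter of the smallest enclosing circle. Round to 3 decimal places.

9.303

The minimum enclosing circle of a finite set is fixed by two of the points (as a diameter) or three (as a circumcircle).
The minimum enclosing circle is determined by three boundary points: A_1, A_2, A_4.
Their circumcentre is (55/34, -53/34) with r² = 12505/578.
The farthest remaining point A_3 is at distance² 10805/578 ≤ 12505/578.
Diameter = 2r = 2√(12505/578) ≈ 9.303.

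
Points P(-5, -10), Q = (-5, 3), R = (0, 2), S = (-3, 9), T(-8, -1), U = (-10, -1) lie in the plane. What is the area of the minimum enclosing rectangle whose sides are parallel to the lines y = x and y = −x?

178.5

In coordinates u = x + y, v = x − y the rectangle is axis-aligned; the map (x,y)→(u,v) scales areas by 2.
u-values: -15, -2, 2, 6, -9, -11; range = 6 − (-15) = 21.
v-values: 5, -8, -2, -12, -7, -9; range = 5 − (-12) = 17.
Area = (21 × 17) / 2 = 178.5.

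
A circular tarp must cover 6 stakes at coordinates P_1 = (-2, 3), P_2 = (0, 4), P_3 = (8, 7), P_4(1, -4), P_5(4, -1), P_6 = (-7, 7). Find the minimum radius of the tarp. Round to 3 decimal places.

A smallest enclosing disk is always determined by at most three of the input points on its boundary.
The minimum enclosing circle is determined by three boundary points: P_3, P_4, P_6.
Their circumcentre is (0.5, 89/22) with r² = 15725/242.
The farthest remaining point P_5 is at distance² 9125/242 ≤ 15725/242.
r = √(15725/242) ≈ 8.061.

8.061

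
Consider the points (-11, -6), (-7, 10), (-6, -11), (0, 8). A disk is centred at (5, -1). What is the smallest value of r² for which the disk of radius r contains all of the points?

281

The required radius is the distance from (5, -1) to the farthest point.
Squared distances: 281, 265, 221, 106.
Maximum is 281, attained at (-11, -6).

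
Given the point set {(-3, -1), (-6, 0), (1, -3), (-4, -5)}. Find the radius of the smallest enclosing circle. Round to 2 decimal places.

3.81

The minimum enclosing circle of a finite set is fixed by two of the points (as a diameter) or three (as a circumcircle).
The farthest pair is (-6, 0)–(1, -3) with squared distance 58. The circle on this segment as diameter has centre (-2.5, -1.5) and r² = 58/4 = 14.5.
Check (-3, -1): distance² to centre = 0.5 ≤ 14.5, so it lies inside.
All remaining points lie in this disk, and no smaller disk contains both endpoints, so this is the minimum enclosing circle.
r = √(14.5) ≈ 3.81.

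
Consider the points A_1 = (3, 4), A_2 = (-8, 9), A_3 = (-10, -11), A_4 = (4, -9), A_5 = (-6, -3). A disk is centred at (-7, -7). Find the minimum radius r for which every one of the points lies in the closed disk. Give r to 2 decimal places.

The required radius is the distance from (-7, -7) to the farthest point.
Squared distances: 221, 257, 25, 125, 17.
Maximum is 257, attained at A_2.
r = √257 ≈ 16.03.

16.03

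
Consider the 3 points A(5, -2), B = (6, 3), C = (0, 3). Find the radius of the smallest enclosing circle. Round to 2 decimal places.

Side lengths²: AB² = 26, AC² = 50, BC² = 36.
Since AC² = 50 < 36 + 26 = 62, the triangle is acute, so the smallest enclosing circle is the circumcircle.
Circumcentre = (3, 1), r² = 13.
r = √13 ≈ 3.61.

3.61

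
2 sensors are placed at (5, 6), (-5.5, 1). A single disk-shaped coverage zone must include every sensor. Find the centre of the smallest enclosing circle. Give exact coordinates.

(-0.25, 3.5)

The smallest circle enclosing two points has them as diameter endpoints.
Centre = midpoint = (-0.25, 3.5); r² = |(5, 6)−(-5.5, 1)|²/4 = 135.25/4 = 33.8125.
Centre = (-0.25, 3.5).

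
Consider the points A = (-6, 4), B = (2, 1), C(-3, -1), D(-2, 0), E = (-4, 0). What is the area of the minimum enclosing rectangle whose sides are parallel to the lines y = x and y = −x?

38.5

In coordinates u = x + y, v = x − y the rectangle is axis-aligned; the map (x,y)→(u,v) scales areas by 2.
u-values: -2, 3, -4, -2, -4; range = 3 − (-4) = 7.
v-values: -10, 1, -2, -2, -4; range = 1 − (-10) = 11.
Area = (7 × 11) / 2 = 38.5.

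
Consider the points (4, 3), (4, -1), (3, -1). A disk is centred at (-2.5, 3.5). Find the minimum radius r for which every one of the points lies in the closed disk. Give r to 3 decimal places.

7.906

The required radius is the distance from (-2.5, 3.5) to the farthest point.
Squared distances: 42.5, 62.5, 50.5.
Maximum is 62.5, attained at (4, -1).
r = √(62.5) ≈ 7.906.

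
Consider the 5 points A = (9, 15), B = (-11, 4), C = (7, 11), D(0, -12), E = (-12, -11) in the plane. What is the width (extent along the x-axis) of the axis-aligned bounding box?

max x = 9, min x = -12, so width = 21.

21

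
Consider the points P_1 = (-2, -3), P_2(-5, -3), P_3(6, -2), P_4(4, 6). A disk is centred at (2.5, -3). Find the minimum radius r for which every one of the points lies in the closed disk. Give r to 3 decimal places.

The required radius is the distance from (2.5, -3) to the farthest point.
Squared distances: 20.25, 56.25, 13.25, 83.25.
Maximum is 83.25, attained at P_4.
r = √(83.25) ≈ 9.124.

9.124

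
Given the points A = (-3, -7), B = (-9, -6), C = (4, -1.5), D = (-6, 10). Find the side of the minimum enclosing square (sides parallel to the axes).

17

The bounding box has width 13 and height 17.
An axis-aligned square enclosing the set must have side ≥ max(width, height).
So the minimum side is max(13, 17) = 17.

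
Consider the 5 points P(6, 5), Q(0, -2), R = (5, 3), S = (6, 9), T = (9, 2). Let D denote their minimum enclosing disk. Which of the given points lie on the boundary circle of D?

Q, S

A smallest enclosing disk is always determined by at most three of the input points on its boundary.
The farthest pair is Q–S with squared distance 157. The circle on this segment as diameter has centre (3, 3.5) and r² = 157/4 = 39.25.
Check P: distance² to centre = 11.25 ≤ 39.25, so it lies inside.
All remaining points lie in this disk, and no smaller disk contains both endpoints, so this is the minimum enclosing circle.
The points at distance exactly r from the centre are Q, S — 2 points.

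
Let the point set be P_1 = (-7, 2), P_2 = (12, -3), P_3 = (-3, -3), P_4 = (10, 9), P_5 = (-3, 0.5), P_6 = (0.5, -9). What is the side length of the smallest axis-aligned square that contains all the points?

19

The bounding box has width 19 and height 18.
An axis-aligned square enclosing the set must have side ≥ max(width, height).
So the minimum side is max(19, 18) = 19.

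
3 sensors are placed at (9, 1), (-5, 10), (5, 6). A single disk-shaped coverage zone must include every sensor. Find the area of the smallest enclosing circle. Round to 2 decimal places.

217.56

Call the three points A, B, C in the order given.
Side lengths²: AB² = 277, AC² = 41, BC² = 116.
Since AB² = 277 ≥ 116 + 41 = 157, the angle opposite AB is not acute, so the smallest enclosing circle has AB as diameter.
Centre = midpoint of AB = (2, 5.5), r² = 277/4 = 69.25.
Area = π·r² = π·69.25 ≈ 217.56.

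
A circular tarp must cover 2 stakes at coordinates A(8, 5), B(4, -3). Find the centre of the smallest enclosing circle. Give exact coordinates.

The smallest circle enclosing two points has them as diameter endpoints.
Centre = midpoint = (6, 1); r² = |AB|²/4 = 80/4 = 20.
Centre = (6, 1).

(6, 1)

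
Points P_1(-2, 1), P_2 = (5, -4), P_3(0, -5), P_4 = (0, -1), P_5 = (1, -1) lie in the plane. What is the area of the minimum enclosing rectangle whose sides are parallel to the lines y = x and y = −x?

In coordinates u = x + y, v = x − y the rectangle is axis-aligned; the map (x,y)→(u,v) scales areas by 2.
u-values: -1, 1, -5, -1, 0; range = 1 − (-5) = 6.
v-values: -3, 9, 5, 1, 2; range = 9 − (-3) = 12.
Area = (6 × 12) / 2 = 36.

36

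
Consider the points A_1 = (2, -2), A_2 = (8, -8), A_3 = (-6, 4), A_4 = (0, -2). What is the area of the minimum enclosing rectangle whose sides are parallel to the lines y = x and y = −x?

26

In coordinates u = x + y, v = x − y the rectangle is axis-aligned; the map (x,y)→(u,v) scales areas by 2.
u-values: 0, 0, -2, -2; range = 0 − (-2) = 2.
v-values: 4, 16, -10, 2; range = 16 − (-10) = 26.
Area = (2 × 26) / 2 = 26.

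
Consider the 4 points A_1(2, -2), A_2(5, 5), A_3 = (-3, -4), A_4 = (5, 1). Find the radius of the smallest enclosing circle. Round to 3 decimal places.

The farthest pair is A_2–A_3 with squared distance 145. The circle on this segment as diameter has centre (1, 0.5) and r² = 145/4 = 36.25.
Check A_1: distance² to centre = 7.25 ≤ 36.25, so it lies inside.
All remaining points lie in this disk, and no smaller disk contains both endpoints, so this is the minimum enclosing circle.
r = √(36.25) ≈ 6.021.

6.021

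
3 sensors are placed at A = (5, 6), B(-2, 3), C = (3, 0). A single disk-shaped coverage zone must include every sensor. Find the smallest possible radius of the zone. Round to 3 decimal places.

Side lengths²: AB² = 58, AC² = 40, BC² = 34.
Since AB² = 58 < 40 + 34 = 74, the triangle is acute, so the smallest enclosing circle is the circumcircle.
Circumcentre = (11/6, 67/18), r² = 2465/162.
r = √(2465/162) ≈ 3.901.

3.901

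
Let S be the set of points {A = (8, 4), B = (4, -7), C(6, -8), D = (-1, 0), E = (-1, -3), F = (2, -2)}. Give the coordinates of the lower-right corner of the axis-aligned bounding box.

(8, -8)

x-range [-1, 8], y-range [-8, 4].
The lower-right corner is (8, -8).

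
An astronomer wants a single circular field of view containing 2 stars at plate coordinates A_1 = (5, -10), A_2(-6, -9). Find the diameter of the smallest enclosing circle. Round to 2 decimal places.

11.05

The smallest circle enclosing two points has them as diameter endpoints.
Centre = midpoint = (-0.5, -9.5); r² = |A_1A_2|²/4 = 122/4 = 30.5.
Diameter = 2r = 2√(30.5) ≈ 11.05.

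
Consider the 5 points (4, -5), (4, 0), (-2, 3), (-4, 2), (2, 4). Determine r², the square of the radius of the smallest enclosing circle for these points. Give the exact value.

By Welzl's lemma the MEC is supported by two points (diametrically opposite) or three points (on a circumcircle).
The minimum enclosing circle is determined by three boundary points: (4, -5), (-4, 2), (2, 4).
Their circumcentre is (21/58, -63/58) with r² = 48025/1682.
The farthest remaining point (-2, 3) is at distance² 37469/1682 ≤ 48025/1682.

48025/1682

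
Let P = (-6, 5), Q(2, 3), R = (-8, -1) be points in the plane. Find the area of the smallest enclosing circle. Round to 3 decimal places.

91.106

Side lengths²: PQ² = 68, PR² = 40, QR² = 116.
Since QR² = 116 ≥ 68 + 40 = 108, the angle opposite QR is not acute, so the smallest enclosing circle has QR as diameter.
Centre = midpoint of QR = (-3, 1), r² = 116/4 = 29.
Area = π·r² = π·29 ≈ 91.106.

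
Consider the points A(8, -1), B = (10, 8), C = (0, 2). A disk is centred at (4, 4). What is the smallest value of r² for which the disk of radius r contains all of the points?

The required radius is the distance from (4, 4) to the farthest point.
Squared distances: 41, 52, 20.
Maximum is 52, attained at B.

52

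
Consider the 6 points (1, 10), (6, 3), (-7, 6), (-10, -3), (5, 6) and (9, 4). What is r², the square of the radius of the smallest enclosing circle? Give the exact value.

The minimum enclosing circle of a finite set is fixed by two of the points (as a diameter) or three (as a circumcircle).
The farthest pair is (-10, -3)–(9, 4) with squared distance 410. The circle on this segment as diameter has centre (-0.5, 0.5) and r² = 410/4 = 102.5.
Check (1, 10): distance² to centre = 92.5 ≤ 102.5, so it lies inside.
All remaining points lie in this disk, and no smaller disk contains both endpoints, so this is the minimum enclosing circle.

102.5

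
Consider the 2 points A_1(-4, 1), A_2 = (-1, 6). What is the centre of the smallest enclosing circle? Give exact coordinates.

The smallest circle enclosing two points has them as diameter endpoints.
Centre = midpoint = (-2.5, 3.5); r² = |A_1A_2|²/4 = 34/4 = 8.5.
Centre = (-2.5, 3.5).

(-2.5, 3.5)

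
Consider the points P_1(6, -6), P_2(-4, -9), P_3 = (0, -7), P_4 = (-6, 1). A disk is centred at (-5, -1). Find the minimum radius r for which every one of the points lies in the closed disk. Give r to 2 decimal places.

12.08

The required radius is the distance from (-5, -1) to the farthest point.
Squared distances: 146, 65, 61, 5.
Maximum is 146, attained at P_1.
r = √146 ≈ 12.08.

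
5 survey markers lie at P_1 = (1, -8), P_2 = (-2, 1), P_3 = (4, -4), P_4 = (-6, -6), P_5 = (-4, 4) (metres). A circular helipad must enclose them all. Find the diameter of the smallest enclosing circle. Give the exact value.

13

The farthest pair is P_1–P_5 with squared distance 169. The circle on this segment as diameter has centre (-1.5, -2) and r² = 169/4 = 42.25.
Check P_2: distance² to centre = 9.25 ≤ 42.25, so it lies inside.
All remaining points lie in this disk, and no smaller disk contains both endpoints, so this is the minimum enclosing circle.
Diameter = 2r = 2√(42.25) = 13.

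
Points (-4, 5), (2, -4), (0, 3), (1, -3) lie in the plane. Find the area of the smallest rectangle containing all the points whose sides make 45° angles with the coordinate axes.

In coordinates u = x + y, v = x − y the rectangle is axis-aligned; the map (x,y)→(u,v) scales areas by 2.
u-values: 1, -2, 3, -2; range = 3 − (-2) = 5.
v-values: -9, 6, -3, 4; range = 6 − (-9) = 15.
Area = (5 × 15) / 2 = 37.5.

37.5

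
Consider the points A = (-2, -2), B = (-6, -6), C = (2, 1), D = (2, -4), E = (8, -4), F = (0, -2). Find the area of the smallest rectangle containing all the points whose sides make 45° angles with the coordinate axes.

96

In coordinates u = x + y, v = x − y the rectangle is axis-aligned; the map (x,y)→(u,v) scales areas by 2.
u-values: -4, -12, 3, -2, 4, -2; range = 4 − (-12) = 16.
v-values: 0, 0, 1, 6, 12, 2; range = 12 − 0 = 12.
Area = (16 × 12) / 2 = 96.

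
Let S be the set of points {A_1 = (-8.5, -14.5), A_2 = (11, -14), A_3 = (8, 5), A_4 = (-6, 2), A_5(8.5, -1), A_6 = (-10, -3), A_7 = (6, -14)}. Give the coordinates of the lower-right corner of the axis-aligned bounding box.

(11, -14.5)

x-range [-10, 11], y-range [-14.5, 5].
The lower-right corner is (11, -14.5).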